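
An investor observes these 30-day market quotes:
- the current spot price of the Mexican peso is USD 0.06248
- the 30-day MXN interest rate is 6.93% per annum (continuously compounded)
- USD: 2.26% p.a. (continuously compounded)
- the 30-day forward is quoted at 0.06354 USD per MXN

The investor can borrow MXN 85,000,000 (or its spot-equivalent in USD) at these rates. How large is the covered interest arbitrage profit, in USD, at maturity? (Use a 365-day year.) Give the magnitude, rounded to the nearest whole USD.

T = 30/365 years.
Keep in MXN, deliver into the forward: 85,000,000·1.005712143·0.06354 = USD 5,431,750.71.
Swap to USD now, deposit: 85,000,000·0.06248·1.001859261 = USD 5,320,674.16.
The quoted forward overvalues MXN, so borrow USD, buy MXN at spot, deposit the MXN at 6.93%, and sell the proceeds forward at 0.06354.
Arbitrage profit = |5,431,750.71 − 5,320,674.16| = USD 111,077.

USD 111,077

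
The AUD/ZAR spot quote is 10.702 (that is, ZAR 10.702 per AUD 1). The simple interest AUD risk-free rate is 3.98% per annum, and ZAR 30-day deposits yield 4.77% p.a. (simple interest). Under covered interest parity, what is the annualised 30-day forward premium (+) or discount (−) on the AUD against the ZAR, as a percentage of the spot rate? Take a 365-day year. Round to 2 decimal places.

T = 30/365 years.
F = S · g_ZAR/g_AUD = 10.702 × 1.0039205/1.0032712 = 10.708926.
(F − S)/S ÷ T = (10.708926 − 10.702)/10.702/(30/365) = 0.007874 → 0.79%.

+0.79%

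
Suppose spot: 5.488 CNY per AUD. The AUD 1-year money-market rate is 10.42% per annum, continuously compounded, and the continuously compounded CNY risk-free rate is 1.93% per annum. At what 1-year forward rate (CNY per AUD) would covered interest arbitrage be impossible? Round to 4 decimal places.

T = 1 year.
CNY growth factor: e^(0.0193×1) = 1.0194874.
AUD growth factor: e^(0.1042×1) = 1.1098224.
So F = 5.488 × 1.0194874 / 1.1098224 = 5.041299 (CNY/AUD).

5.0413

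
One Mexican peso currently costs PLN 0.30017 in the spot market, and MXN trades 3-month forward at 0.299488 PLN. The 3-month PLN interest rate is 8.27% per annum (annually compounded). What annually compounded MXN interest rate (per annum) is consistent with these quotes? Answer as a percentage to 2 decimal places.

T = 3/12 years.
CIP gives F = S · g_PLN/g_MXN, so g_PLN/g_MXN = 0.299488/0.30017 = 0.9977280.
The PLN side grows by (1 + 0.0827)^(3/12) = 1.0200631.
Hence g_MXN = 1.022386.
Annualise: 1.022386^(12/3) − 1 = 0.092596 = 9.26%.

9.26%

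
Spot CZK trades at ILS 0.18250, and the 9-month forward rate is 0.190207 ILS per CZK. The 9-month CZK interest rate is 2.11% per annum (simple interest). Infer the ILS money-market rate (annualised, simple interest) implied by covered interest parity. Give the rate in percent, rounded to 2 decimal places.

T = 9/12 years.
F/S = 0.190207/0.1825 = 1.0422301 = (growth of ILS) / (growth of CZK).
The CZK side grows by 1 + 0.0211×9/12 = 1.015825.
So the ILS growth factor = 1.0587234.
(1.0587234 − 1)/T = 0.078298, i.e. 7.83%.

7.83%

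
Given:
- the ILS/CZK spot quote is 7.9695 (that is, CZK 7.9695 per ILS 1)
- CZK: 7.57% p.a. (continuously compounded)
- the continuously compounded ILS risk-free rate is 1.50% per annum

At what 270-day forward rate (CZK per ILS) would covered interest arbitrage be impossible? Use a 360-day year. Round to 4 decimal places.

8.3407

T = 270/360 years.
CZK accumulates by e^(0.0757×270/360) = 1.0584176.
Growth of 1 ILS over T: e^(0.0150×270/360) = 1.0113135.
Forward (CZK per ILS) = 7.9695 × 1.0584176 / 1.0113135 = 8.340697.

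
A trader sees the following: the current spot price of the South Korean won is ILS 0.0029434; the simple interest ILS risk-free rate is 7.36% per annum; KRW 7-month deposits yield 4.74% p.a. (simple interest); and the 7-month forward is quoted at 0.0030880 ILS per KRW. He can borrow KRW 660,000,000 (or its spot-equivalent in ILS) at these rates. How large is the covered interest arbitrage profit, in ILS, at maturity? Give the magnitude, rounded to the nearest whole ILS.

T = 7/12 years.
Route A — deposit KRW, sell forward: 660,000,000 × 1.027650 × 0.0030880 = ILS 2,094,432.91.
Route B — convert at spot, deposit ILS: 660,000,000 × 0.0029434 × 1.042933333 = ILS 2,026,048.18.
The quoted forward overvalues KRW, so borrow ILS, buy KRW at spot, deposit the KRW at 4.74%, and sell the proceeds forward at 0.0030880.
Arbitrage profit = |2,094,432.91 − 2,026,048.18| = ILS 68,385.

ILS 68,385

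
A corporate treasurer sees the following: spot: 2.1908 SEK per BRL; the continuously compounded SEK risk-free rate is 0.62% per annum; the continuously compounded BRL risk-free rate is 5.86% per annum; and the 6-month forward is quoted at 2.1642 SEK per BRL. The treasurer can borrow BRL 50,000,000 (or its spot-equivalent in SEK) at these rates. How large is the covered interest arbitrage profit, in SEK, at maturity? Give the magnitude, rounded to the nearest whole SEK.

SEK 1,547,358

T = 6/12 years.
Route A — deposit BRL, sell forward: 50,000,000 × 1.02973346818 × 2.1642 = SEK 111,427,458.59.
Route B — convert at spot, deposit SEK: 50,000,000 × 2.1908 × 1.00310480997 = SEK 109,880,100.88.
The quoted forward overvalues BRL, so borrow SEK, buy BRL at spot, deposit the BRL at 5.86%, and sell the proceeds forward at 2.1642.
The gap between the two covered legs is SEK 1,547,358.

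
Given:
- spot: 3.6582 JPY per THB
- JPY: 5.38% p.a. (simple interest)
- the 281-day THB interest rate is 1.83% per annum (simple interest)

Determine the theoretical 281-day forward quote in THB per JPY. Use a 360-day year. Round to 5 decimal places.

0.26609

T = 281/360 years.
JPY growth factor: 1 + 0.0538×281/360 = 1.0419939.
THB growth factor: 1 + 0.0183×281/360 = 1.0142842.
Forward (JPY per THB) = 3.6582 × 1.0419939 / 1.0142842 = 3.758140.
Invert for THB per JPY: 1 / 3.758140 = 0.26609.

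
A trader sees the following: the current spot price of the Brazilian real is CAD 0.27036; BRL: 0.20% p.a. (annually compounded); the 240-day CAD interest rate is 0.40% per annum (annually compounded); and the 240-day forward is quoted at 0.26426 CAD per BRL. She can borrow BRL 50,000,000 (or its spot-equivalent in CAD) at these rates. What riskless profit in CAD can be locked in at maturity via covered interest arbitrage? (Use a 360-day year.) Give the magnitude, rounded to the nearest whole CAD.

T = 240/360 years.
Invest the BRL and cover forward: 50,000,000 × 1.0013328893 × 0.26426 = CAD 13,230,611.47.
Convert at spot and invest in CAD: 50,000,000 × 0.27036 × 1.002664892 = CAD 13,554,024.01.
The quoted forward undervalues BRL, so borrow BRL, convert to CAD at spot, deposit the CAD at 0.40%, and buy BRL forward at 0.26426 to cover the loan.
Arbitrage profit = |13,230,611.47 − 13,554,024.01| = CAD 323,413.

CAD 323,413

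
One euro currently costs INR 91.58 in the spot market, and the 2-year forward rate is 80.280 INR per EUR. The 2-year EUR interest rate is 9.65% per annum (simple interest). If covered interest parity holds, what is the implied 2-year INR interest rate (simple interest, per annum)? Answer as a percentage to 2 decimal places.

T = 2 years.
By CIP, F/S equals the INR-to-EUR growth ratio: 80.28/91.58 = 0.8766106.
EUR growth factor: 1 + 0.0965×2 = 1.193000.
That pins the INR growth at 1.0457964.
r = (1.0457964 − 1)/2 = 0.022898 → 2.29%.

2.29%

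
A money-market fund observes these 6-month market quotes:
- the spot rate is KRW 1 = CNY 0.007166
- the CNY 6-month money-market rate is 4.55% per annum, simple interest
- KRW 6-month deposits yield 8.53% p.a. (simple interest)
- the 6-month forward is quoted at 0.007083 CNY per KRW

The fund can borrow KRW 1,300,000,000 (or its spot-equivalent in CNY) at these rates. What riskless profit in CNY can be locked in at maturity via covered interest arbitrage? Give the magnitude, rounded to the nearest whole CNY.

CNY 72,882

T = 6/12 years.
Keep in KRW, deliver into the forward: 1,300,000,000·1.042650·0.007083 = CNY 9,600,616.94.
Swap to CNY now, deposit: 1,300,000,000·0.007166·1.022750 = CNY 9,527,734.45.
The quoted forward overvalues KRW, so borrow CNY, buy KRW at spot, deposit the KRW at 8.53%, and sell the proceeds forward at 0.007083.
The gap between the two covered legs is CNY 72,882.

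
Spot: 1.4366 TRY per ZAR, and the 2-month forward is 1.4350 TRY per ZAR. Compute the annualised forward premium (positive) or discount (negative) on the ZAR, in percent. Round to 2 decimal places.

-0.67%

T = 2/12 years.
Period premium: (1.4350 − 1.4366)/1.4366 = -0.0011137.
Annualise by dividing by T: -0.0011137 / (2/12) = -0.006682 → -0.67%.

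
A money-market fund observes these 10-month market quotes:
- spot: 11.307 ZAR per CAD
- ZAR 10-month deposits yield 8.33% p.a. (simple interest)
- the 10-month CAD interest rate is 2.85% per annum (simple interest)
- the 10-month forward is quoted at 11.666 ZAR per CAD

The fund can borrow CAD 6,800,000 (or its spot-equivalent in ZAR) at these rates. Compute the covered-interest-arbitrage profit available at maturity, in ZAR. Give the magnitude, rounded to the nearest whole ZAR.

ZAR 1,012,022

T = 10/12 years.
Keep in CAD, deliver into the forward: 6,800,000·1.023750·11.666 = ZAR 81,212,859.00.
Swap to ZAR now, deposit: 6,800,000·11.307·1.0694166667 = ZAR 82,224,880.90.
The quoted forward undervalues CAD, so borrow CAD, convert to ZAR at spot, deposit the ZAR at 8.33%, and buy CAD forward at 11.666 to cover the loan.
Arbitrage profit = |81,212,859.00 − 82,224,880.90| = ZAR 1,012,022.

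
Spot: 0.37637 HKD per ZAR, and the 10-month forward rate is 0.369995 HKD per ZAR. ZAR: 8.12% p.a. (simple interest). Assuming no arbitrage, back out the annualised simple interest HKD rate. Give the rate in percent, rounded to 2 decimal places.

T = 10/12 years.
CIP gives F = S · g_HKD/g_ZAR, so g_HKD/g_ZAR = 0.369995/0.37637 = 0.9830619.
ZAR growth factor: 1 + 0.0812×10/12 = 1.0676667.
So the HKD growth factor = 1.0495825.
(1.0495825 − 1)/T = 0.059499, i.e. 5.95%.

5.95%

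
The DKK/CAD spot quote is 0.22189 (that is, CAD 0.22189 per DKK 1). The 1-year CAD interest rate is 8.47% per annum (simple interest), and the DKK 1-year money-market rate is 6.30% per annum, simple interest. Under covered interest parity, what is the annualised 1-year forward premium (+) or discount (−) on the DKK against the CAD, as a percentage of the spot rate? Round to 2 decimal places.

+2.04%

T = 1 year.
CIP forward (CAD per DKK) = 0.22189 × 1.084700/1.063000 = 0.22641965.
(F − S)/S ÷ T = (0.22641965 − 0.22189)/0.22189/1 = 0.020414 → 2.04%.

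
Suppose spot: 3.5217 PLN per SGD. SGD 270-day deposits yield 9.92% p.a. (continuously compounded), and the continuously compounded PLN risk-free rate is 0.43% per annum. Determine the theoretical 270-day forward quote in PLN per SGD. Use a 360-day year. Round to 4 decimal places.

3.2798

T = 270/360 years.
PLN accumulates by e^(0.0043×270/360) = 1.0032302.
SGD accumulates by e^(0.0992×270/360) = 1.0772376.
CIP: F = S · (grow PLN)/(grow SGD) = 3.5217 × 1.0032302/1.0772376 = 3.279755 PLN per SGD.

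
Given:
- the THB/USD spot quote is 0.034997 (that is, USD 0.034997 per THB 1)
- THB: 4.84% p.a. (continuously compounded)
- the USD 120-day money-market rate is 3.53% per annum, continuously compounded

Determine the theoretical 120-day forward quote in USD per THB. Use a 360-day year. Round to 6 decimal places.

T = 120/360 years.
USD growth factor: e^(0.0353×120/360) = 1.0118362.
Growth of 1 THB over T: e^(0.0484×120/360) = 1.0162642.
So F = 0.034997 × 1.0118362 / 1.0162642 = 0.03484451 (USD/THB).

0.034845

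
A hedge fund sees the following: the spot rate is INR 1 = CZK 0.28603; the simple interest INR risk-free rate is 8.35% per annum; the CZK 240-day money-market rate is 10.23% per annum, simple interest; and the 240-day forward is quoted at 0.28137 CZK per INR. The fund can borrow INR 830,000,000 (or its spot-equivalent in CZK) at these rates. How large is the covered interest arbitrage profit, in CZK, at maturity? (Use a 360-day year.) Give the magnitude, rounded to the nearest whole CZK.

T = 240/360 years.
Invest the INR and cover forward: 830,000,000 × 1.05566666667 × 0.28137 = CZK 246,537,331.90.
Convert at spot and invest in CZK: 830,000,000 × 0.28603 × 1.068200 = CZK 253,595,914.18.
The quoted forward undervalues INR, so borrow INR, convert to CZK at spot, deposit the CZK at 10.23%, and buy INR forward at 0.28137 to cover the loan.
Arbitrage profit = |246,537,331.90 − 253,595,914.18| = CZK 7,058,582.

CZK 7,058,582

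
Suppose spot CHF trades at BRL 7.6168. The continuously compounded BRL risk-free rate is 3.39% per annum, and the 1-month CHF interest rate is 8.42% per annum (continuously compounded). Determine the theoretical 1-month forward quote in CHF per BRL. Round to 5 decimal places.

0.13184

T = 1/12 years.
BRL growth factor: e^(0.0339×1/12) = 1.002829.
Growth of 1 CHF over T: e^(0.0842×1/12) = 1.0070413.
So F = 7.6168 × 1.002829 / 1.0070413 = 7.584940 (BRL/CHF).
Invert for CHF per BRL: 1 / 7.584940 = 0.13184.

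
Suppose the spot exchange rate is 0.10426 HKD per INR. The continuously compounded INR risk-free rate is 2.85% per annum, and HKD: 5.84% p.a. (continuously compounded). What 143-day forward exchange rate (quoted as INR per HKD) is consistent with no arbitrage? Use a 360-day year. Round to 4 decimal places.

9.4782

T = 143/360 years.
HKD growth factor: e^(0.0584×143/360) = 1.0234689.
INR growth factor: e^(0.0285×143/360) = 1.0113852.
So F = 0.10426 × 1.0234689 / 1.0113852 = 0.1055057 (HKD/INR).
Quoted the other way: 1/0.1055057 = 9.4782 INR per HKD.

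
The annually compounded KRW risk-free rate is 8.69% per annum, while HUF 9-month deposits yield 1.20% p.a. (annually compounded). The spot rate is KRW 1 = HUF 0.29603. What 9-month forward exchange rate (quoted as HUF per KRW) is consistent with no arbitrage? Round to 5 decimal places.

T = 9/12 years.
HUF growth factor: (1 + 0.0120)^(9/12) = 1.0089866.
KRW accumulates by (1 + 0.0869)^(9/12) = 1.0644915.
Forward (HUF per KRW) = 0.29603 × 1.0089866 / 1.0644915 = 0.2805944.

0.28059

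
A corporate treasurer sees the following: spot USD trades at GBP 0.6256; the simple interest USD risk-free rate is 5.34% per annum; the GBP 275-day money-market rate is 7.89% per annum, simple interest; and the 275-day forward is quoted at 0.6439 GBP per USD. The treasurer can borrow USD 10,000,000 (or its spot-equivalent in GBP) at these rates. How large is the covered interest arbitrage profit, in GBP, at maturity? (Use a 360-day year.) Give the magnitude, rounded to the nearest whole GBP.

GBP 68,603

T = 275/360 years.
Keep in USD, deliver into the forward: 10,000,000·1.040791667·0.6439 = GBP 6,701,657.54.
Swap to GBP now, deposit: 10,000,000·0.6256·1.060270833 = GBP 6,633,054.33.
The quoted forward overvalues USD, so borrow GBP, buy USD at spot, deposit the USD at 5.34%, and sell the proceeds forward at 0.6439.
Arbitrage profit = |6,701,657.54 − 6,633,054.33| = GBP 68,603.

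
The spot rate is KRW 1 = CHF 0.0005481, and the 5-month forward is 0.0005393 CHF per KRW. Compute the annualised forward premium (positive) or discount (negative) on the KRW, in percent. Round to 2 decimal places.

-3.85%

T = 5/12 years.
KRW trades forward at -1.60555% vs spot over the period.
Per annum: -0.0160555 / (5/12) = -0.038533 = -3.85%.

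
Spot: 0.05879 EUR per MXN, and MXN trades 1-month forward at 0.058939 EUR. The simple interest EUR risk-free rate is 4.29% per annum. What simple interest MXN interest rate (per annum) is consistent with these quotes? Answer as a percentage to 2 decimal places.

1.25%

T = 1/12 years.
CIP gives F = S · g_EUR/g_MXN, so g_EUR/g_MXN = 0.058939/0.05879 = 1.0025344.
The EUR side grows by 1 + 0.0429×1/12 = 1.003575.
That pins the MXN growth at 1.001038.
(1.001038 − 1)/T = 0.012456, i.e. 1.25%.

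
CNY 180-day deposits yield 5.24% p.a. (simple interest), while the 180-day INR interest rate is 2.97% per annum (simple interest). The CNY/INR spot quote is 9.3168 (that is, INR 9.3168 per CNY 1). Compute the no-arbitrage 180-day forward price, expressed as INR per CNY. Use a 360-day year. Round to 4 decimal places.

T = 180/360 years.
Growth of 1 INR over T: 1 + 0.0297×180/360 = 1.014850.
CNY growth factor: 1 + 0.0524×180/360 = 1.026200.
So F = 9.3168 × 1.014850 / 1.026200 = 9.213754 (INR/CNY).

9.2138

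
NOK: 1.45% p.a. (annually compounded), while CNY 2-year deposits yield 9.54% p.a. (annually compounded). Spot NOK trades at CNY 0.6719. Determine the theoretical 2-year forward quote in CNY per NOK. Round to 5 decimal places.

0.78333

T = 2 years.
CNY accumulates by (1 + 0.0954)^2 = 1.1999012.
NOK accumulates by (1 + 0.0145)^2 = 1.0292102.
CIP: F = S · (grow CNY)/(grow NOK) = 0.6719 × 1.1999012/1.0292102 = 0.7833323 CNY per NOK.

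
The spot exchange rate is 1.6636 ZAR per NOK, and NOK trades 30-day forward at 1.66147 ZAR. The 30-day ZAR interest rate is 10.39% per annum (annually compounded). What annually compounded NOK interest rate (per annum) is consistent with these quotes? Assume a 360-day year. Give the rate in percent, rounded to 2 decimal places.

12.10%

T = 30/360 years.
By CIP, F/S equals the ZAR-to-NOK growth ratio: 1.66147/1.6636 = 0.9987196.
ZAR growth factor: (1 + 0.1039)^(30/360) = 1.0082715.
That pins the NOK growth at 1.0095641.
r = 1.0095641^(360/30) − 1 = 0.121003 → 12.10%.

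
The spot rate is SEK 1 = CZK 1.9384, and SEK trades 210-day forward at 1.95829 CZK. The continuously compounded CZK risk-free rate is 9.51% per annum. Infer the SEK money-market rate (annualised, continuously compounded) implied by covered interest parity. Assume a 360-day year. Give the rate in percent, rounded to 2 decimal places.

7.76%

T = 210/360 years.
F/S = 1.95829/1.9384 = 1.0102610 = (growth of CZK) / (growth of SEK).
CZK growth factor: e^(0.0951×210/360) = 1.0570426.
So the SEK growth factor = 1.0463064.
r = ln(1.0463064)/(210/360) = 0.077599 → 7.76%.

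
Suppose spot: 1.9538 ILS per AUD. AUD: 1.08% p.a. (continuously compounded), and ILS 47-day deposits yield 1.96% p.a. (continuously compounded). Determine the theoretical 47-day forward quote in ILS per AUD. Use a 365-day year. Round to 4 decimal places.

1.9560

T = 47/365 years.
ILS growth factor: e^(0.0196×47/365) = 1.002527.
AUD accumulates by e^(0.0108×47/365) = 1.0013917.
So F = 1.9538 × 1.002527 / 1.0013917 = 1.956015 (ILS/AUD).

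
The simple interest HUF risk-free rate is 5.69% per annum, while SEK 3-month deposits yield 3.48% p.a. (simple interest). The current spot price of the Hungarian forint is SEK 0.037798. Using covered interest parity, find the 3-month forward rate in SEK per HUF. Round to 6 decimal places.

0.037592

T = 3/12 years.
SEK accumulates by 1 + 0.0348×3/12 = 1.008700.
Growth of 1 HUF over T: 1 + 0.0569×3/12 = 1.014225.
CIP: F = S · (grow SEK)/(grow HUF) = 0.037798 × 1.008700/1.014225 = 0.03759210 SEK per HUF.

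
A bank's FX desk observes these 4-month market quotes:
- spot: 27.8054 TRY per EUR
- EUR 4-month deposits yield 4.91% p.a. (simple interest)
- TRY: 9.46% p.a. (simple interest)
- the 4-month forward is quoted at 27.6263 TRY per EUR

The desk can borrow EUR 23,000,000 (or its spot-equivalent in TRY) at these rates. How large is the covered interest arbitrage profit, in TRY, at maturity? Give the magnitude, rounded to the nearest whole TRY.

T = 4/12 years.
Invest the EUR and cover forward: 23,000,000 × 1.01636666667 × 27.6263 = TRY 645,804,360.20.
Convert at spot and invest in TRY: 23,000,000 × 27.8054 × 1.03153333333 = TRY 659,690,529.77.
The quoted forward undervalues EUR, so borrow EUR, convert to TRY at spot, deposit the TRY at 9.46%, and buy EUR forward at 27.6263 to cover the loan.
Arbitrage profit = |645,804,360.20 − 659,690,529.77| = TRY 13,886,170.

TRY 13,886,170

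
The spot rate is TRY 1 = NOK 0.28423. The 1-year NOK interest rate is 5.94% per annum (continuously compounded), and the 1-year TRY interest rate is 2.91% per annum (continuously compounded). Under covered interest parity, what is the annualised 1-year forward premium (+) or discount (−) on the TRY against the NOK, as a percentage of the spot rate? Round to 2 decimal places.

+3.08%

T = 1 year.
F = S · g_NOK/g_TRY = 0.28423 × 1.0611996/1.0295275 = 0.29297397.
(F − S)/S ÷ T = (0.29297397 − 0.28423)/0.28423/1 = 0.030764 → 3.08%.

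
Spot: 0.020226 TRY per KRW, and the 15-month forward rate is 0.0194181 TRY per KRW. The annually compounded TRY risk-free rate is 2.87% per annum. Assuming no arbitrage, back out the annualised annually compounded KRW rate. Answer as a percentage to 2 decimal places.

T = 15/12 years.
F/S = 0.0194181/0.020226 = 0.9600564 = (growth of TRY) / (growth of KRW).
The TRY side grows by (1 + 0.0287)^(15/12) = 1.0360028.
That pins the KRW growth at 1.0791062.
r = 1.0791062^(12/15) − 1 = 0.062800 → 6.28%.

6.28%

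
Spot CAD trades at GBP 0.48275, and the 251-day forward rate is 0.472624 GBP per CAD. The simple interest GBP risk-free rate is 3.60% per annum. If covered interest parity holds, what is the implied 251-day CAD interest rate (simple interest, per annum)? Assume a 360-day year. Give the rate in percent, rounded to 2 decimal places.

T = 251/360 years.
F/S = 0.472624/0.48275 = 0.9790243 = (growth of GBP) / (growth of CAD).
GBP growth factor: 1 + 0.0360×251/360 = 1.025100.
So the CAD growth factor = 1.0470629.
(1.0470629 − 1)/T = 0.067501, i.e. 6.75%.

6.75%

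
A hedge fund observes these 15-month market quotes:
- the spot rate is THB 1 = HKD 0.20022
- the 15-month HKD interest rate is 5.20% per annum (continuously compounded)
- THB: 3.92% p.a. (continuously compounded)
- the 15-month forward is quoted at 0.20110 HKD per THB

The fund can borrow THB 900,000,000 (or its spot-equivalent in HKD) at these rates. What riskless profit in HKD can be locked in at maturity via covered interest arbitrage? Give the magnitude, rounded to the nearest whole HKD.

HKD 2,220,541

T = 15/12 years.
Invest the THB and cover forward: 900,000,000 × 1.05022035074 × 0.20110 = HKD 190,079,381.28.
Convert at spot and invest in HKD: 900,000,000 × 0.20022 × 1.06715902438 = HKD 192,299,921.88.
The quoted forward undervalues THB, so borrow THB, convert to HKD at spot, deposit the HKD at 5.20%, and buy THB forward at 0.20110 to cover the loan.
The gap between the two covered legs is HKD 2,220,541.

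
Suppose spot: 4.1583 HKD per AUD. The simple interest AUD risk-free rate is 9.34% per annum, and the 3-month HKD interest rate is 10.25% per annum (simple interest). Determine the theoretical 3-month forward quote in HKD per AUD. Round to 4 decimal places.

4.1675

T = 3/12 years.
HKD growth factor: 1 + 0.1025×3/12 = 1.025625.
Growth of 1 AUD over T: 1 + 0.0934×3/12 = 1.023350.
CIP: F = S · (grow HKD)/(grow AUD) = 4.1583 × 1.025625/1.023350 = 4.167544 HKD per AUD.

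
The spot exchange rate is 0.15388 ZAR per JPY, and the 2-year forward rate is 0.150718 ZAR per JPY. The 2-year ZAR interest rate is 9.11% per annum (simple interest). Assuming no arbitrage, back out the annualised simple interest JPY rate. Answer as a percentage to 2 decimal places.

10.35%

T = 2 years.
By CIP, F/S equals the ZAR-to-JPY growth ratio: 0.150718/0.15388 = 0.9794515.
The ZAR side grows by 1 + 0.0911×2 = 1.182200.
So the JPY growth factor = 1.2070021.
r = (1.2070021 − 1)/2 = 0.103501 → 10.35%.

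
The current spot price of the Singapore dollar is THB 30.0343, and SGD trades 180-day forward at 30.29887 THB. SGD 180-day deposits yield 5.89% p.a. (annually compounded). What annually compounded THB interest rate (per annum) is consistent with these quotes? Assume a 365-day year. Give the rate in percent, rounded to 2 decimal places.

T = 180/365 years.
F/S = 30.29887/30.0343 = 1.0088089 = (growth of THB) / (growth of SGD).
The SGD side grows by (1 + 0.0589)^(180/365) = 1.0286254.
Hence g_THB = 1.0376865.
r = 1.0376865^(365/180) − 1 = 0.077900 → 7.79%.

7.79%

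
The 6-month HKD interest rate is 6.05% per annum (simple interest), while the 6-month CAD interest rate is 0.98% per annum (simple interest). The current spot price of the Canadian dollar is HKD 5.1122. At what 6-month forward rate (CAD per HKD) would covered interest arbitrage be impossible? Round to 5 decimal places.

0.19080

T = 6/12 years.
HKD growth factor: 1 + 0.0605×6/12 = 1.030250.
CAD accumulates by 1 + 0.0098×6/12 = 1.004900.
Forward (HKD per CAD) = 5.1122 × 1.030250 / 1.004900 = 5.241162.
Quoted the other way: 1/5.241162 = 0.19080 CAD per HKD.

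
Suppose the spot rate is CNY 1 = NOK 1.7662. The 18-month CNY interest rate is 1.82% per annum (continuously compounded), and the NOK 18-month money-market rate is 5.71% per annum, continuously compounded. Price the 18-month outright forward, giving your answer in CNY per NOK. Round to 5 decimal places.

T = 18/12 years.
NOK accumulates by e^(0.0571×18/12) = 1.089425.
CNY growth factor: e^(0.0182×18/12) = 1.0276761.
CIP: F = S · (grow NOK)/(grow CNY) = 1.7662 × 1.089425/1.0276761 = 1.872324 NOK per CNY.
Invert for CNY per NOK: 1 / 1.872324 = 0.53410.

0.53410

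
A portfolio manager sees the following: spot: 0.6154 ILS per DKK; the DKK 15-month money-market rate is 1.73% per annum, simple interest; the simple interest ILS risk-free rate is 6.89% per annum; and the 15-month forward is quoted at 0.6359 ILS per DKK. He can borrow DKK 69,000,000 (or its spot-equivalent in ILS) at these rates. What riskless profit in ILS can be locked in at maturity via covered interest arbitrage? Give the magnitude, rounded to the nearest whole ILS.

ILS 1,293,749

T = 15/12 years.
Keep in DKK, deliver into the forward: 69,000,000·1.021625·0.6359 = ILS 44,825,942.29.
Swap to ILS now, deposit: 69,000,000·0.6154·1.086125 = ILS 46,119,691.43.
The quoted forward undervalues DKK, so borrow DKK, convert to ILS at spot, deposit the ILS at 6.89%, and buy DKK forward at 0.6359 to cover the loan.
The gap between the two covered legs is ILS 1,293,749.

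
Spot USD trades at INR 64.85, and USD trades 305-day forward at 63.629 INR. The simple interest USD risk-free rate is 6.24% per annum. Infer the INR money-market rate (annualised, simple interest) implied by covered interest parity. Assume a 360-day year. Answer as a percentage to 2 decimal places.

3.90%

T = 305/360 years.
By CIP, F/S equals the INR-to-USD growth ratio: 63.629/64.85 = 0.9811719.
The USD side grows by 1 + 0.0624×305/360 = 1.0528667.
Hence g_INR = 1.0330432.
(1.0330432 − 1)/T = 0.039002, i.e. 3.90%.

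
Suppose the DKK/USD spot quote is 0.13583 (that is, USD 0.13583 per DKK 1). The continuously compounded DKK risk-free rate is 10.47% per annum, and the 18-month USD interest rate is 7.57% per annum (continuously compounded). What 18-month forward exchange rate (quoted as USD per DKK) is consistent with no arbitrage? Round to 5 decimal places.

0.13005

T = 18/12 years.
Growth of 1 USD over T: e^(0.0757×18/12) = 1.1202479.
Growth of 1 DKK over T: e^(0.1047×18/12) = 1.1700541.
So F = 0.13583 × 1.1202479 / 1.1700541 = 0.1300481 (USD/DKK).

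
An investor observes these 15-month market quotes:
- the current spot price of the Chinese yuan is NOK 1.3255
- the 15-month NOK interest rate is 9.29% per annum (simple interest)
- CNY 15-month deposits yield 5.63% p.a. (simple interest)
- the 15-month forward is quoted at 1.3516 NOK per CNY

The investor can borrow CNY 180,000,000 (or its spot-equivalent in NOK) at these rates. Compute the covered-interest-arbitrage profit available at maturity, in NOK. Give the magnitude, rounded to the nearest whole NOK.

NOK 5,886,871

T = 15/12 years.
Keep in CNY, deliver into the forward: 180,000,000·1.070375·1.3516 = NOK 260,409,393.00.
Swap to NOK now, deposit: 180,000,000·1.3255·1.116125 = NOK 266,296,263.75.
The quoted forward undervalues CNY, so borrow CNY, convert to NOK at spot, deposit the NOK at 9.29%, and buy CNY forward at 1.3516 to cover the loan.
Arbitrage profit = |260,409,393.00 − 266,296,263.75| = NOK 5,886,871.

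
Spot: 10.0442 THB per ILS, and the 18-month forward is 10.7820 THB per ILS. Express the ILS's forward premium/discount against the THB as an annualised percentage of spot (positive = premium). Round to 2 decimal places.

T = 18/12 years.
ILS trades forward at +7.34553% vs spot over the period.
Annualise by dividing by T: 0.0734553 / (18/12) = 0.048970 → 4.90%.

+4.90%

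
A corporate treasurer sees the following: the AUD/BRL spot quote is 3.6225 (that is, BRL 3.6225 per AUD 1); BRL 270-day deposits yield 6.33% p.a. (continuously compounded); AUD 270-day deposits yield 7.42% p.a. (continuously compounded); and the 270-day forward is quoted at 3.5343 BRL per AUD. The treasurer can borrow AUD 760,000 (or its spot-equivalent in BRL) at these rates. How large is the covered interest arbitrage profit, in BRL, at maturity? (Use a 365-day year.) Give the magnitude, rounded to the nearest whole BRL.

BRL 47,458

T = 270/365 years.
Route A — deposit AUD, sell forward: 760,000 × 1.056421941 × 3.5343 = BRL 2,837,621.17.
Route B — convert at spot, deposit BRL: 760,000 × 3.6225 × 1.047938245 = BRL 2,885,078.78.
The quoted forward undervalues AUD, so borrow AUD, convert to BRL at spot, deposit the BRL at 6.33%, and buy AUD forward at 3.5343 to cover the loan.
Arbitrage profit = |2,837,621.17 − 2,885,078.78| = BRL 47,458.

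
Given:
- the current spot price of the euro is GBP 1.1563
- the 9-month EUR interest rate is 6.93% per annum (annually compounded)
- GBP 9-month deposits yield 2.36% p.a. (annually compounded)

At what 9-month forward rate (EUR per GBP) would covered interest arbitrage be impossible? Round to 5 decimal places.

0.89363

T = 9/12 years.
Growth of 1 GBP over T: (1 + 0.0236)^(9/12) = 1.0176483.
Growth of 1 EUR over T: (1 + 0.0693)^(9/12) = 1.0515373.
CIP: F = S · (grow GBP)/(grow EUR) = 1.1563 × 1.0176483/1.0515373 = 1.119035 GBP per EUR.
Quoted the other way: 1/1.119035 = 0.89363 EUR per GBP.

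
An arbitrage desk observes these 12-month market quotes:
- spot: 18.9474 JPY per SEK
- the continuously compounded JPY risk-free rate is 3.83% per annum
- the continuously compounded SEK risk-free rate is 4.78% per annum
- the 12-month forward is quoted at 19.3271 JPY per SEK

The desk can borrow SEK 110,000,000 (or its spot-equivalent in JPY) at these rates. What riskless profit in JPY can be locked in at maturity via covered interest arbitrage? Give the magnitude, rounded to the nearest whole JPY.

T = 1 year.
Invest the SEK and cover forward: 110,000,000 × 1.048960842175 × 19.3271 = JPY 2,230,070,820.21.
Convert at spot and invest in JPY: 110,000,000 × 18.9474 × 1.039042898996 = JPY 2,165,587,756.69.
The quoted forward overvalues SEK, so borrow JPY, buy SEK at spot, deposit the SEK at 4.78%, and sell the proceeds forward at 19.3271.
The gap between the two covered legs is JPY 64,483,064.

JPY 64,483,064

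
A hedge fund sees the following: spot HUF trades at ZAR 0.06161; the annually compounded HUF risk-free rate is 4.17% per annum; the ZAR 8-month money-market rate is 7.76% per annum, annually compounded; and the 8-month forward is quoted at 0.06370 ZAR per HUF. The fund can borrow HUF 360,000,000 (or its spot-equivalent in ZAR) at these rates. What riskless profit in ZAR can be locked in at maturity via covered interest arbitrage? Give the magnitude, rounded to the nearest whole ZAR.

T = 8/12 years.
Route A — deposit HUF, sell forward: 360,000,000 × 1.0276102861 × 0.06370 = ZAR 23,565,159.08.
Route B — convert at spot, deposit ZAR: 360,000,000 × 0.06161 × 1.0510863315 = ZAR 23,312,674.40.
The quoted forward overvalues HUF, so borrow ZAR, buy HUF at spot, deposit the HUF at 4.17%, and sell the proceeds forward at 0.06370.
The gap between the two covered legs is ZAR 252,485.

ZAR 252,485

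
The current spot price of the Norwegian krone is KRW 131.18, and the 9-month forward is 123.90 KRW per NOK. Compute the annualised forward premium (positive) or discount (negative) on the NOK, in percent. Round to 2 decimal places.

T = 9/12 years.
NOK trades forward at -5.54963% vs spot over the period.
Annualise by dividing by T: -0.0554963 / (9/12) = -0.073995 → -7.40%.

-7.40%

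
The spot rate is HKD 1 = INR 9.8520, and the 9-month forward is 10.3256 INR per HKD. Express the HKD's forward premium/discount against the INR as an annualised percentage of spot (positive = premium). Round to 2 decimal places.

+6.41%

T = 9/12 years.
Period premium: (10.3256 − 9.852)/9.852 = 0.0480715.
×(1/T) gives 6.41% p.a.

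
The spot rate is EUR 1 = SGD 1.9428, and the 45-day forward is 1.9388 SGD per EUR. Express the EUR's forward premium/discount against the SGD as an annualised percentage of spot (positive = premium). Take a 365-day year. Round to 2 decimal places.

-1.67%

T = 45/365 years.
Period premium: (1.9388 − 1.9428)/1.9428 = -0.0020589.
×(1/T) gives -1.67% p.a.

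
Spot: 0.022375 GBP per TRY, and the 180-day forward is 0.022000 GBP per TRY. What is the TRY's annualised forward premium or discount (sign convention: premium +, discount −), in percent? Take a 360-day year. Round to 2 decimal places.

T = 180/360 years.
Period premium: (0.022000 − 0.022375)/0.022375 = -0.0167598.
Annualise by dividing by T: -0.0167598 / (180/360) = -0.033520 → -3.35%.

-3.35%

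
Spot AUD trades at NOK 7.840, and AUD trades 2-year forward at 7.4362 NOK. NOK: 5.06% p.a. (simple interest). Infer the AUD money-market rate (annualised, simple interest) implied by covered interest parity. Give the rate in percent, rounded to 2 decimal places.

T = 2 years.
F/S = 7.4362/7.84 = 0.9484949 = (growth of NOK) / (growth of AUD).
NOK growth factor: 1 + 0.0506×2 = 1.101200.
Hence g_AUD = 1.1609973.
(1.1609973 − 1)/T = 0.080499, i.e. 8.05%.

8.05%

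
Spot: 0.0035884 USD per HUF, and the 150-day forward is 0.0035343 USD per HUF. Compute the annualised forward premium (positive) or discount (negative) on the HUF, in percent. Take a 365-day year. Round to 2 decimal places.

-3.67%

T = 150/365 years.
(F − S)/S = (0.0035343 − 0.0035884)/0.0035884 = -0.0150764.
Annualise by dividing by T: -0.0150764 / (150/365) = -0.036686 → -3.67%.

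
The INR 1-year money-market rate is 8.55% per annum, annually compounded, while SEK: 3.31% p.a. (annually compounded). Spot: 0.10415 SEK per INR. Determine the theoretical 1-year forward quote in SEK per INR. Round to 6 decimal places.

T = 1 year.
SEK accumulates by (1 + 0.0331)^1 = 1.033100.
INR accumulates by (1 + 0.0855)^1 = 1.085500.
CIP: F = S · (grow SEK)/(grow INR) = 0.10415 × 1.033100/1.085500 = 0.09912240 SEK per INR.

0.099122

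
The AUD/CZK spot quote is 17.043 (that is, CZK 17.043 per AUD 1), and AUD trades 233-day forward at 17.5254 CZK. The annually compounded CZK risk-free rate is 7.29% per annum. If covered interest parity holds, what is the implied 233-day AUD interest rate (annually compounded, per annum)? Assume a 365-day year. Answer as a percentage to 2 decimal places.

2.70%

T = 233/365 years.
CIP gives F = S · g_CZK/g_AUD, so g_CZK/g_AUD = 17.5254/17.043 = 1.0283049.
The CZK side grows by (1 + 0.0729)^(233/365) = 1.0459422.
Hence g_AUD = 1.0171518.
r = 1.0171518^(365/233) − 1 = 0.026999 → 2.70%.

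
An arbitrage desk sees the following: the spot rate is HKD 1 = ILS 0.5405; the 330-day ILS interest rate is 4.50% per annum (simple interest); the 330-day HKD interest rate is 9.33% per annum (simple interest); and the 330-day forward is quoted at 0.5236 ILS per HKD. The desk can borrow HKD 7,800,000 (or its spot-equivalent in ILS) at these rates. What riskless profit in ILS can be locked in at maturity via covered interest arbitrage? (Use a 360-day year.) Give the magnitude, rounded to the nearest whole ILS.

T = 330/360 years.
Route A — deposit HKD, sell forward: 7,800,000 × 1.085525 × 0.5236 = ILS 4,433,370.94.
Route B — convert at spot, deposit ILS: 7,800,000 × 0.5405 × 1.041250 = ILS 4,389,805.88.
The quoted forward overvalues HKD, so borrow ILS, buy HKD at spot, deposit the HKD at 9.33%, and sell the proceeds forward at 0.5236.
Profit = 4,433,370.94 − 4,389,805.88 = ILS 43,565.

ILS 43,565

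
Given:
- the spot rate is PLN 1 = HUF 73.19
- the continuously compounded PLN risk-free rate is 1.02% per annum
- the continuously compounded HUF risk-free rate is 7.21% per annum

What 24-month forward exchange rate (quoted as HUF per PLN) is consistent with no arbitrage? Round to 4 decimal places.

T = 2 years.
HUF accumulates by e^(0.0721×2) = 1.15511511.
PLN growth factor: e^(0.0102×2) = 1.0206095.
So F = 73.19 × 1.15511511 / 1.0206095 = 82.835673 (HUF/PLN).

82.8357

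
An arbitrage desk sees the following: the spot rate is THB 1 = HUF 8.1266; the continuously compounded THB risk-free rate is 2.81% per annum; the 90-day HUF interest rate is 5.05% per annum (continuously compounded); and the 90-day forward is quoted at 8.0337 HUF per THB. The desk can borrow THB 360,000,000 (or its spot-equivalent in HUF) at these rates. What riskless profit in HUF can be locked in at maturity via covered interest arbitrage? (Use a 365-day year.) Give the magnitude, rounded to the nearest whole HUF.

HUF 49,992,695

T = 90/365 years.
Route A — deposit THB, sell forward: 360,000,000 × 1.006952826566 × 8.0337 = HUF 2,912,240,492.20.
Route B — convert at spot, deposit HUF: 360,000,000 × 8.1266 × 1.012529904423 = HUF 2,962,233,187.66.
The quoted forward undervalues THB, so borrow THB, convert to HUF at spot, deposit the HUF at 5.05%, and buy THB forward at 8.0337 to cover the loan.
Arbitrage profit = |2,912,240,492.20 − 2,962,233,187.66| = HUF 49,992,695.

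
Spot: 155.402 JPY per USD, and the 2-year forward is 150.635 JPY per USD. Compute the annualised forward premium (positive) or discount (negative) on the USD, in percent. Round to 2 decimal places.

T = 2 years.
Period premium: (150.635 − 155.402)/155.402 = -0.0306753.
×(1/T) gives -1.53% p.a.

-1.53%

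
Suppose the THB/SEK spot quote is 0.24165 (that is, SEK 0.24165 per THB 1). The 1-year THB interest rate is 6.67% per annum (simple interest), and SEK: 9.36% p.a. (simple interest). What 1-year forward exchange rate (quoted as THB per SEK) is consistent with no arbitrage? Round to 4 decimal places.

4.0364

T = 1 year.
SEK accumulates by 1 + 0.0936×1 = 1.093600.
THB growth factor: 1 + 0.0667×1 = 1.066700.
So F = 0.24165 × 1.093600 / 1.066700 = 0.2477439 (SEK/THB).
Invert for THB per SEK: 1 / 0.2477439 = 4.0364.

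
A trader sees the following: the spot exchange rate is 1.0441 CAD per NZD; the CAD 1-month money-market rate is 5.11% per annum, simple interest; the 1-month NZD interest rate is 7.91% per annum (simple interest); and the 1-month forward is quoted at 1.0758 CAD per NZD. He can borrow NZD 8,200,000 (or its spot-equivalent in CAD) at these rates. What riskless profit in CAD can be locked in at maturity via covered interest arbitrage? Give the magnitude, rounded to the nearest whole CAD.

T = 1/12 years.
Keep in NZD, deliver into the forward: 8,200,000·1.006591667·1.0758 = CAD 8,879,708.79.
Swap to CAD now, deposit: 8,200,000·1.0441·1.004258333 = CAD 8,598,078.23.
The quoted forward overvalues NZD, so borrow CAD, buy NZD at spot, deposit the NZD at 7.91%, and sell the proceeds forward at 1.0758.
Profit = 8,879,708.79 − 8,598,078.23 = CAD 281,631.

CAD 281,631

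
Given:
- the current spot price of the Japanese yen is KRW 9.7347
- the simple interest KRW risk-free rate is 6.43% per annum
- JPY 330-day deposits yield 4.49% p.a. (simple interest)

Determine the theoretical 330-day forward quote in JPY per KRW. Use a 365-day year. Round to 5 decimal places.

T = 330/365 years.
KRW accumulates by 1 + 0.0643×330/365 = 1.0581342.
Growth of 1 JPY over T: 1 + 0.0449×330/365 = 1.0405945.
CIP: F = S · (grow KRW)/(grow JPY) = 9.7347 × 1.0581342/1.0405945 = 9.898783 KRW per JPY.
Quoted the other way: 1/9.898783 = 0.10102 JPY per KRW.

0.10102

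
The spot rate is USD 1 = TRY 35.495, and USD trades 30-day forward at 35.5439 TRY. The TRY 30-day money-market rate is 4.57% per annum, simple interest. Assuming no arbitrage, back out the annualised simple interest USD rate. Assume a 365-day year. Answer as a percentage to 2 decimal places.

2.89%

T = 30/365 years.
CIP gives F = S · g_TRY/g_USD, so g_TRY/g_USD = 35.5439/35.495 = 1.0013777.
The TRY side grows by 1 + 0.0457×30/365 = 1.0037562.
Hence g_USD = 1.0023752.
(1.0023752 − 1)/T = 0.028898, i.e. 2.89%.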